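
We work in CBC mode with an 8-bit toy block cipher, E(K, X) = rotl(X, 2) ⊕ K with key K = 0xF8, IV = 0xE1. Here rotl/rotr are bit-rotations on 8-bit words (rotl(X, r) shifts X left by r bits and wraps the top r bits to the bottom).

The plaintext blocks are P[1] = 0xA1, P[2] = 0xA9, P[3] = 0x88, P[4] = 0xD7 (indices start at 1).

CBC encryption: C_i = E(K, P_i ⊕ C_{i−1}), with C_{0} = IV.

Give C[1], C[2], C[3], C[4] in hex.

C[1] = 0xF9, C[2] = 0xB9, C[3] = 0x3C, C[4] = 0x57

C[1]: P[1] ⊕ 0xE1 = 0x40; E(K, 0x40) = 0xF9.
C[2]: P[2] ⊕ 0xF9 = 0x50; E(K, 0x50) = 0xB9.
C[3]: P[3] ⊕ 0xB9 = 0x31; E(K, 0x31) = 0x3C.
C[4]: P[4] ⊕ 0x3C = 0xEB; E(K, 0xEB) = 0x57.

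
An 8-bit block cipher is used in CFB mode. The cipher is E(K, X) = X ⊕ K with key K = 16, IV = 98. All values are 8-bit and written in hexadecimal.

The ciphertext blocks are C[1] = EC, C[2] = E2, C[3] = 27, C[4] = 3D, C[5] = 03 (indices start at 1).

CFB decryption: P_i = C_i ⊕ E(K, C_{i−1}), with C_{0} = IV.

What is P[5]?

P[5]: E(K, 3D) = 2B; 03 ⊕ 2B = 28.

P[5] = 28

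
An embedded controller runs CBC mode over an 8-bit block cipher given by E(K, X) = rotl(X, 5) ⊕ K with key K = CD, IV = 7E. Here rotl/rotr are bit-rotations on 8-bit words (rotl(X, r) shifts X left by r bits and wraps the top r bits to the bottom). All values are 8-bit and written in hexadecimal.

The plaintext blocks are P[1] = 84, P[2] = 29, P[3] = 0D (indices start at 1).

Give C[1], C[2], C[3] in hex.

C[1] = 92, C[2] = BA, C[3] = 3B

CBC encryption: C_i = E(K, P_i ⊕ C_{i−1}), with C_{0} = IV.
C[1]: P[1] ⊕ 7E = FA; E(K, FA) = 92.
C[2]: P[2] ⊕ 92 = BB; E(K, BB) = BA.
C[3]: P[3] ⊕ BA = B7; E(K, B7) = 3B.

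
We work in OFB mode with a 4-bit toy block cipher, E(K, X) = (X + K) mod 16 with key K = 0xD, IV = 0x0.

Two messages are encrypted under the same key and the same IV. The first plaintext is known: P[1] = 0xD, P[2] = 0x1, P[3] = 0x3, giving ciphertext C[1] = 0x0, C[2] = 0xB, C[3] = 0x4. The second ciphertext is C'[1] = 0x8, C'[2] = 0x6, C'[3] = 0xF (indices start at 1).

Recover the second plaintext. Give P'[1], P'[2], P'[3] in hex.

In OFB with a reused IV, both messages share the same keystream S_i, so C_i ⊕ C'_i = P_i ⊕ P'_i and thus P'_i = P_i ⊕ C_i ⊕ C'_i.
P'[1]: 0xD ⊕ 0x0 ⊕ 0x8 = 0x5.
P'[2]: 0x1 ⊕ 0xB ⊕ 0x6 = 0xC.
P'[3]: 0x3 ⊕ 0x4 ⊕ 0xF = 0x8.

P'[1] = 0x5, P'[2] = 0xC, P'[3] = 0x8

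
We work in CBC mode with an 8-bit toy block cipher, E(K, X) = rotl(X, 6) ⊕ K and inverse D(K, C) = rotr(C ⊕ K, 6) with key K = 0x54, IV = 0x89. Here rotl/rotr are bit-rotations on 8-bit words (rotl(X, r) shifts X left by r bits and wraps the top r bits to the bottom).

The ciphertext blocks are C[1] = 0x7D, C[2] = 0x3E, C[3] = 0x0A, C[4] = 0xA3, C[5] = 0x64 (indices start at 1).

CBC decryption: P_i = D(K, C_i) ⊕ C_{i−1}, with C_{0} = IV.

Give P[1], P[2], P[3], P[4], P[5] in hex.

P[1] = 0x2D, P[2] = 0xD4, P[3] = 0x47, P[4] = 0xD5, P[5] = 0x63

P[1]: D(K, 0x7D) = 0xA4; 0xA4 ⊕ 0x89 = 0x2D.
P[2]: D(K, 0x3E) = 0xA9; 0xA9 ⊕ 0x7D = 0xD4.
P[3]: D(K, 0x0A) = 0x79; 0x79 ⊕ 0x3E = 0x47.
P[4]: D(K, 0xA3) = 0xDF; 0xDF ⊕ 0x0A = 0xD5.
P[5]: D(K, 0x64) = 0xC0; 0xC0 ⊕ 0xA3 = 0x63.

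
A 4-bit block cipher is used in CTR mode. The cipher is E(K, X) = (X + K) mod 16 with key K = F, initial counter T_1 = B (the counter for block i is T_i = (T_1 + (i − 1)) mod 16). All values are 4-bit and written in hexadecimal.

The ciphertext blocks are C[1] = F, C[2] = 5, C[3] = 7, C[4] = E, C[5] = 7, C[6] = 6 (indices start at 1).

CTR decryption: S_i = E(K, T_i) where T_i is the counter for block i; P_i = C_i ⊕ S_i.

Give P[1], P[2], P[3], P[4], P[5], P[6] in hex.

P[1]: T = B, S = E(K, T) = A; F ⊕ A = 5.
P[2]: T = C, S = E(K, T) = B; 5 ⊕ B = E.
P[3]: T = D, S = E(K, T) = C; 7 ⊕ C = B.
P[4]: T = E, S = E(K, T) = D; E ⊕ D = 3.
P[5]: T = F, S = E(K, T) = E; 7 ⊕ E = 9.
P[6]: T = 0, S = E(K, T) = F; 6 ⊕ F = 9.

P[1] = 5, P[2] = E, P[3] = B, P[4] = 3, P[5] = 9, P[6] = 9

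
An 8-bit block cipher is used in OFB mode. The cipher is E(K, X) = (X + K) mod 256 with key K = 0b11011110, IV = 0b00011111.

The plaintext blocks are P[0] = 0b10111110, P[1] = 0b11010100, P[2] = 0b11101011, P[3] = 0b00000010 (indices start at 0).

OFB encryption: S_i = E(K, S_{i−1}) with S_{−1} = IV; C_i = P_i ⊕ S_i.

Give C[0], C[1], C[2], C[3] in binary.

C[0]: S = E(K, 0b00011111) = 0b11111101; 0b10111110 ⊕ 0b11111101 = 0b01000011.
C[1]: S = E(K, 0b11111101) = 0b11011011; 0b11010100 ⊕ 0b11011011 = 0b00001111.
C[2]: S = E(K, 0b11011011) = 0b10111001; 0b11101011 ⊕ 0b10111001 = 0b01010010.
C[3]: S = E(K, 0b10111001) = 0b10010111; 0b00000010 ⊕ 0b10010111 = 0b10010101.

C[0] = 0b01000011, C[1] = 0b00001111, C[2] = 0b01010010, C[3] = 0b10010101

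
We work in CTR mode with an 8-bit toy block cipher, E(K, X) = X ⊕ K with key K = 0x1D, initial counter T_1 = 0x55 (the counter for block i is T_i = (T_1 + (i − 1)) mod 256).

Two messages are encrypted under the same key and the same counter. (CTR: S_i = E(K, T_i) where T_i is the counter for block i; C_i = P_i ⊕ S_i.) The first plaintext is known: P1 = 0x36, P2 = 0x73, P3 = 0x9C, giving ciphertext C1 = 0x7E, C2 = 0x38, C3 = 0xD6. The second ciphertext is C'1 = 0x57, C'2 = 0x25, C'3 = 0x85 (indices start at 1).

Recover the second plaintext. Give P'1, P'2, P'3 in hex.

P'1 = 0x1F, P'2 = 0x6E, P'3 = 0xCF

In CTR with a reused counter, both messages share the same keystream S_i, so C_i ⊕ C'_i = P_i ⊕ P'_i and thus P'_i = P_i ⊕ C_i ⊕ C'_i.
P'1: 0x36 ⊕ 0x7E ⊕ 0x57 = 0x1F.
P'2: 0x73 ⊕ 0x38 ⊕ 0x25 = 0x6E.
P'3: 0x9C ⊕ 0xD6 ⊕ 0x85 = 0xCF.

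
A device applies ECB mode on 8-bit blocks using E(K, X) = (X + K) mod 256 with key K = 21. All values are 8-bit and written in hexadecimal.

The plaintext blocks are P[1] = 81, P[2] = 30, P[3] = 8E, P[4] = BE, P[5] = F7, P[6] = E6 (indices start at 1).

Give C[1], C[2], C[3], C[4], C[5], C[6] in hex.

ECB encryption: C_i = E(K, P_i).
C[1]: E(K, 81) = A2.
C[2]: E(K, 30) = 51.
C[3]: E(K, 8E) = AF.
C[4]: E(K, BE) = DF.
C[5]: E(K, F7) = 18.
C[6]: E(K, E6) = 07.

C[1] = A2, C[2] = 51, C[3] = AF, C[4] = DF, C[5] = 18, C[6] = 07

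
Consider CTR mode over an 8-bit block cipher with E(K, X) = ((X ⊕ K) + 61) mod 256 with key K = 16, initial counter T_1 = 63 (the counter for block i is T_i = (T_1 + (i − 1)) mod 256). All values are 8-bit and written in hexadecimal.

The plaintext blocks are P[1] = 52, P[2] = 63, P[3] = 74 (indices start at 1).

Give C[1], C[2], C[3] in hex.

CTR encryption: S_i = E(K, T_i) where T_i is the counter for block i; C_i = P_i ⊕ S_i.
C[1]: T = 63, S = E(K, T) = D6; 52 ⊕ D6 = 84.
C[2]: T = 64, S = E(K, T) = D3; 63 ⊕ D3 = B0.
C[3]: T = 65, S = E(K, T) = D4; 74 ⊕ D4 = A0.

C[1] = 84, C[2] = B0, C[3] = A0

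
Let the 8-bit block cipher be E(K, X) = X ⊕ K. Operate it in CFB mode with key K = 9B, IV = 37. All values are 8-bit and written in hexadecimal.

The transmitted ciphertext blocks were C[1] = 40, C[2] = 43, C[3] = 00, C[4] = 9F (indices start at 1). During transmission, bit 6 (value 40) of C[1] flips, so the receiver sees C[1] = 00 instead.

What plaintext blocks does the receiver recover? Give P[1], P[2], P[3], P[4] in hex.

P[1] = AC, P[2] = D8, P[3] = D8, P[4] = 04

CFB decryption: P_i = C_i ⊕ E(K, C_{i−1}), with C_{0} = IV.
Only C[1] changed, to 00. In CFB, a change in C_i flips the same bit in P_i and garbles P_{i+1}. Decrypting the received ciphertext:
P[1]: E(K, 37) = AC; 00 ⊕ AC = AC.
P[2]: E(K, 00) = 9B; 43 ⊕ 9B = D8.
P[3]: E(K, 43) = D8; 00 ⊕ D8 = D8.
P[4]: E(K, 00) = 9B; 9F ⊕ 9B = 04.
Blocks that differ from the original plaintext: P[1], P[2].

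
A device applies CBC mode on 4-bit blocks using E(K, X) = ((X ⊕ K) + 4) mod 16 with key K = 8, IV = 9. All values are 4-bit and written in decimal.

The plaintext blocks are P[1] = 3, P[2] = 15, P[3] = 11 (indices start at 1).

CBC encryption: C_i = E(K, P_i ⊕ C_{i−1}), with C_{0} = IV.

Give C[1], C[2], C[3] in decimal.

C[1] = 6, C[2] = 5, C[3] = 10

C[1]: P[1] ⊕ 9 = 10; E(K, 10) = 6.
C[2]: P[2] ⊕ 6 = 9; E(K, 9) = 5.
C[3]: P[3] ⊕ 5 = 14; E(K, 14) = 10.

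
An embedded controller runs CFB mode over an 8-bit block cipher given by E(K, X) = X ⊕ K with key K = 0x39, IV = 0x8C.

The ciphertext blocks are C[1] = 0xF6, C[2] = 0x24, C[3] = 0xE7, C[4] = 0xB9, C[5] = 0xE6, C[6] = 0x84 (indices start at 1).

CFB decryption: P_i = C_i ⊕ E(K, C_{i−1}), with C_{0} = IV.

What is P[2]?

P[2] = 0xEB

P[2]: E(K, 0xF6) = 0xCF; 0x24 ⊕ 0xCF = 0xEB.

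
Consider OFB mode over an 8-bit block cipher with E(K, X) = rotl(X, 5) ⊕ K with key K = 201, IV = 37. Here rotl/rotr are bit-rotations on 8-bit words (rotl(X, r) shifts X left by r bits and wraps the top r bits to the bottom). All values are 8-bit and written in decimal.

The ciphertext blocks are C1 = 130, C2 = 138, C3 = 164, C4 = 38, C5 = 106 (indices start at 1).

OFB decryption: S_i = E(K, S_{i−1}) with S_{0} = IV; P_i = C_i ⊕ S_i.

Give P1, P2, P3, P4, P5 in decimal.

P1: S = E(K, 37) = 109; 130 ⊕ 109 = 239.
P2: S = E(K, 109) = 100; 138 ⊕ 100 = 238.
P3: S = E(K, 100) = 69; 164 ⊕ 69 = 225.
P4: S = E(K, 69) = 97; 38 ⊕ 97 = 71.
P5: S = E(K, 97) = 229; 106 ⊕ 229 = 143.

P1 = 239, P2 = 238, P3 = 225, P4 = 71, P5 = 143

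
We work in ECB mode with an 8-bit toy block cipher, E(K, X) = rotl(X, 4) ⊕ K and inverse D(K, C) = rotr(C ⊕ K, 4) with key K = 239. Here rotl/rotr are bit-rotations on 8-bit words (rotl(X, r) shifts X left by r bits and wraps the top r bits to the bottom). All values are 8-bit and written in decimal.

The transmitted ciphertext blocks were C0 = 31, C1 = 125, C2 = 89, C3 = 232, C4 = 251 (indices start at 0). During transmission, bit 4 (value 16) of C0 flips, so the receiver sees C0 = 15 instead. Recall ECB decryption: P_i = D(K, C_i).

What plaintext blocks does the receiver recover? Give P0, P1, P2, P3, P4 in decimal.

Only C0 changed, to 15. In ECB, a change in C_i affects only P_i. Decrypting the received ciphertext:
P0: D(K, 15) = 14.
P1: D(K, 125) = 41.
P2: D(K, 89) = 107.
P3: D(K, 232) = 112.
P4: D(K, 251) = 65.
Blocks that differ from the original plaintext: P0.

P0 = 14, P1 = 41, P2 = 107, P3 = 112, P4 = 65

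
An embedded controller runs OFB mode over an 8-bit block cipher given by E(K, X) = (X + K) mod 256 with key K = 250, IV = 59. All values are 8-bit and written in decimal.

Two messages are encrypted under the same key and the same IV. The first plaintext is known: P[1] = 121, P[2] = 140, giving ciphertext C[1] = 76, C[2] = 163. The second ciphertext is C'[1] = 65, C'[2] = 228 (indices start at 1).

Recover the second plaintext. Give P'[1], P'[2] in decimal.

In OFB with a reused IV, both messages share the same keystream S_i, so C_i ⊕ C'_i = P_i ⊕ P'_i and thus P'_i = P_i ⊕ C_i ⊕ C'_i.
P'[1]: 121 ⊕ 76 ⊕ 65 = 116.
P'[2]: 140 ⊕ 163 ⊕ 228 = 203.

P'[1] = 116, P'[2] = 203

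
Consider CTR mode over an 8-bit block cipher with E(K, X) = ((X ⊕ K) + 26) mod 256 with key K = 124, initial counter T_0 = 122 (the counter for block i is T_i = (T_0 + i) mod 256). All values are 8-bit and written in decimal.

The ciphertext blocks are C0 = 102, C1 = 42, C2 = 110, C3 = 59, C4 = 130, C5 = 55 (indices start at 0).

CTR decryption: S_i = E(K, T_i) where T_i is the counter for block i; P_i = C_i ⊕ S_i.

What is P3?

P3: T = 125, S = E(K, T) = 27; 59 ⊕ 27 = 32.

P3 = 32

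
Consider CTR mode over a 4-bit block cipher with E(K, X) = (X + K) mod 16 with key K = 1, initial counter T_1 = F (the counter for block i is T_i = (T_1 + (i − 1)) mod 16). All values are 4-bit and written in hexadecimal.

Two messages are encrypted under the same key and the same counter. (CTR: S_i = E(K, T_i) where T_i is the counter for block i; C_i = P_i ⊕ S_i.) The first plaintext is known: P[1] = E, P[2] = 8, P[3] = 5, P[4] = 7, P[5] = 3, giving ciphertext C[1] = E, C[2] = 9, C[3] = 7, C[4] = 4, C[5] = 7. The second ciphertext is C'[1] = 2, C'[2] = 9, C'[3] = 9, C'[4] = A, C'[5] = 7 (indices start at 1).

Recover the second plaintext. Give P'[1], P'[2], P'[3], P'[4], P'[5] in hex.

P'[1] = 2, P'[2] = 8, P'[3] = B, P'[4] = 9, P'[5] = 3

In CTR with a reused counter, both messages share the same keystream S_i, so C_i ⊕ C'_i = P_i ⊕ P'_i and thus P'_i = P_i ⊕ C_i ⊕ C'_i.
P'[1]: E ⊕ E ⊕ 2 = 2.
P'[2]: 8 ⊕ 9 ⊕ 9 = 8.
P'[3]: 5 ⊕ 7 ⊕ 9 = B.
P'[4]: 7 ⊕ 4 ⊕ A = 9.
P'[5]: 3 ⊕ 7 ⊕ 7 = 3.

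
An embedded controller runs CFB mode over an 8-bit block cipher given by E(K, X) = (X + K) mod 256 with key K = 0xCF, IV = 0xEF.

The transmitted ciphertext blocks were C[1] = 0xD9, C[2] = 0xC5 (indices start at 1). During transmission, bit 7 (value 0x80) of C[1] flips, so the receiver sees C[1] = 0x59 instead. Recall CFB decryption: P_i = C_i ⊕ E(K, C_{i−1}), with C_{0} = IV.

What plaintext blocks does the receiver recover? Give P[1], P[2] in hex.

P[1] = 0xE7, P[2] = 0xED

Only C[1] changed, to 0x59. In CFB, a change in C_i flips the same bit in P_i and garbles P_{i+1}. Decrypting the received ciphertext:
P[1]: E(K, 0xEF) = 0xBE; 0x59 ⊕ 0xBE = 0xE7.
P[2]: E(K, 0x59) = 0x28; 0xC5 ⊕ 0x28 = 0xED.
Blocks that differ from the original plaintext: P[1], P[2].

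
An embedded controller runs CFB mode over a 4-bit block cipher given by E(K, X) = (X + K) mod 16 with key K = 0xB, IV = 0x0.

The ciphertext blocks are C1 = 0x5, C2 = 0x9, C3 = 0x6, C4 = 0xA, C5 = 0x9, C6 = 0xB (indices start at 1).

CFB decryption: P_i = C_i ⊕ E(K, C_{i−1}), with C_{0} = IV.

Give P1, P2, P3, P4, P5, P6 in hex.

P1 = 0xE, P2 = 0x9, P3 = 0x2, P4 = 0xB, P5 = 0xC, P6 = 0xF

P1: E(K, 0x0) = 0xB; 0x5 ⊕ 0xB = 0xE.
P2: E(K, 0x5) = 0x0; 0x9 ⊕ 0x0 = 0x9.
P3: E(K, 0x9) = 0x4; 0x6 ⊕ 0x4 = 0x2.
P4: E(K, 0x6) = 0x1; 0xA ⊕ 0x1 = 0xB.
P5: E(K, 0xA) = 0x5; 0x9 ⊕ 0x5 = 0xC.
P6: E(K, 0x9) = 0x4; 0xB ⊕ 0x4 = 0xF.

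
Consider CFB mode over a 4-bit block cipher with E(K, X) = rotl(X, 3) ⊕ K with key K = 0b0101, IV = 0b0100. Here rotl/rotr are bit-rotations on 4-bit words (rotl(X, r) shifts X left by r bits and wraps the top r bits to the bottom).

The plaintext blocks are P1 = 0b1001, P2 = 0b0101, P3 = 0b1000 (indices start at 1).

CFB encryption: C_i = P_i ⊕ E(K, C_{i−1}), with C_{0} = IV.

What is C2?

C2 = 0b0111

C1: E(K, 0b0100) = 0b0111; 0b1001 ⊕ 0b0111 = 0b1110.
C2: E(K, 0b1110) = 0b0010; 0b0101 ⊕ 0b0010 = 0b0111.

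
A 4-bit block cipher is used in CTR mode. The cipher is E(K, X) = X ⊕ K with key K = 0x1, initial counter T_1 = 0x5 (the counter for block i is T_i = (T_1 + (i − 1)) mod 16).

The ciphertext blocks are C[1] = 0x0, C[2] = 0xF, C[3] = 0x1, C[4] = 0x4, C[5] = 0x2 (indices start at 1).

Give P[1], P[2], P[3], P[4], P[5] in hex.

CTR decryption: S_i = E(K, T_i) where T_i is the counter for block i; P_i = C_i ⊕ S_i.
P[1]: T = 0x5, S = E(K, T) = 0x4; 0x0 ⊕ 0x4 = 0x4.
P[2]: T = 0x6, S = E(K, T) = 0x7; 0xF ⊕ 0x7 = 0x8.
P[3]: T = 0x7, S = E(K, T) = 0x6; 0x1 ⊕ 0x6 = 0x7.
P[4]: T = 0x8, S = E(K, T) = 0x9; 0x4 ⊕ 0x9 = 0xD.
P[5]: T = 0x9, S = E(K, T) = 0x8; 0x2 ⊕ 0x8 = 0xA.

P[1] = 0x4, P[2] = 0x8, P[3] = 0x7, P[4] = 0xD, P[5] = 0xA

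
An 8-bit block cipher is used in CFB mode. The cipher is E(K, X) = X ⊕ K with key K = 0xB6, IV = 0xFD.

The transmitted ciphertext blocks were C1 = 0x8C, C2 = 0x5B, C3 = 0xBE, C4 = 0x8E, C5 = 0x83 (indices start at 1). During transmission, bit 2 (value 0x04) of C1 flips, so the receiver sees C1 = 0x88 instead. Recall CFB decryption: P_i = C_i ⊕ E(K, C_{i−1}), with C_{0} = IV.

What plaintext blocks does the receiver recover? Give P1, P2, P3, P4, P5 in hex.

Only C1 changed, to 0x88. In CFB, a change in C_i flips the same bit in P_i and garbles P_{i+1}. Decrypting the received ciphertext:
P1: E(K, 0xFD) = 0x4B; 0x88 ⊕ 0x4B = 0xC3.
P2: E(K, 0x88) = 0x3E; 0x5B ⊕ 0x3E = 0x65.
P3: E(K, 0x5B) = 0xED; 0xBE ⊕ 0xED = 0x53.
P4: E(K, 0xBE) = 0x08; 0x8E ⊕ 0x08 = 0x86.
P5: E(K, 0x8E) = 0x38; 0x83 ⊕ 0x38 = 0xBB.
Blocks that differ from the original plaintext: P1, P2.

P1 = 0xC3, P2 = 0x65, P3 = 0x53, P4 = 0x86, P5 = 0xBB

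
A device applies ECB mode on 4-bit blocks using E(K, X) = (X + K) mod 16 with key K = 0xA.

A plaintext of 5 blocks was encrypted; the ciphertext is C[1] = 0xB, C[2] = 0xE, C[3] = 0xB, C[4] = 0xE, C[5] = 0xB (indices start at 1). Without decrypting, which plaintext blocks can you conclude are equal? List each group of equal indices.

ECB encrypts each block independently with the same key, so equal ciphertext blocks imply equal plaintext blocks.
C[1] = C[3] = C[5] = 0xB, so P[1] = P[3] = P[5].
C[2] = C[4] = 0xE, so P[2] = P[4].

P[1] = P[3] = P[5]; P[2] = P[4]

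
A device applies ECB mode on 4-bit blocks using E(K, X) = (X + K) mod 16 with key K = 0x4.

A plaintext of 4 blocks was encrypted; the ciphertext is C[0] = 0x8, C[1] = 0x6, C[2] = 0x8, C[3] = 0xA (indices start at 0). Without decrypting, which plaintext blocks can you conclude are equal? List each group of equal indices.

P[0] = P[2]

ECB encrypts each block independently with the same key, so equal ciphertext blocks imply equal plaintext blocks.
C[0] = C[2] = 0x8, so P[0] = P[2].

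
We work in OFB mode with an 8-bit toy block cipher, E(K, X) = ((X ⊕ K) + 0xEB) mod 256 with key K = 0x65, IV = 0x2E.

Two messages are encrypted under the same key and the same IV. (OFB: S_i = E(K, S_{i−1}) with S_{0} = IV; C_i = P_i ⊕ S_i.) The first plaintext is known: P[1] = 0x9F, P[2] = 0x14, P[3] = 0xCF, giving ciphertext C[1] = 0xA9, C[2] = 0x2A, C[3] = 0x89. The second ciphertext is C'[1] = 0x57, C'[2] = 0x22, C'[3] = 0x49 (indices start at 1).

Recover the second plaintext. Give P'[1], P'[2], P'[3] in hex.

In OFB with a reused IV, both messages share the same keystream S_i, so C_i ⊕ C'_i = P_i ⊕ P'_i and thus P'_i = P_i ⊕ C_i ⊕ C'_i.
P'[1]: 0x9F ⊕ 0xA9 ⊕ 0x57 = 0x61.
P'[2]: 0x14 ⊕ 0x2A ⊕ 0x22 = 0x1C.
P'[3]: 0xCF ⊕ 0x89 ⊕ 0x49 = 0x0F.

P'[1] = 0x61, P'[2] = 0x1C, P'[3] = 0x0F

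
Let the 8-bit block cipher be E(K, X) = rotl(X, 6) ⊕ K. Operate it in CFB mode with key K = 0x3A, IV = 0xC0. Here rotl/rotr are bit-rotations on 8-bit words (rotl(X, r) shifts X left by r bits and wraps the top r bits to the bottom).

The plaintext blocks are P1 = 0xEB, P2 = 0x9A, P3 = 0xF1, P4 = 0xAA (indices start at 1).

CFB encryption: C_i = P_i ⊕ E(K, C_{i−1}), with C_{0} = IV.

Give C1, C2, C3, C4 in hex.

C1 = 0xE1, C2 = 0xD8, C3 = 0xFD, C4 = 0xEF

C1: E(K, 0xC0) = 0x0A; 0xEB ⊕ 0x0A = 0xE1.
C2: E(K, 0xE1) = 0x42; 0x9A ⊕ 0x42 = 0xD8.
C3: E(K, 0xD8) = 0x0C; 0xF1 ⊕ 0x0C = 0xFD.
C4: E(K, 0xFD) = 0x45; 0xAA ⊕ 0x45 = 0xEF.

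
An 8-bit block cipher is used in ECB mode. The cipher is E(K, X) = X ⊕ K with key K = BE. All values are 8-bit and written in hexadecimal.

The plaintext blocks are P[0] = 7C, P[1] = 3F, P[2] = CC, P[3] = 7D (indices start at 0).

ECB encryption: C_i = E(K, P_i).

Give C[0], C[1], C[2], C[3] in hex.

C[0]: E(K, 7C) = C2.
C[1]: E(K, 3F) = 81.
C[2]: E(K, CC) = 72.
C[3]: E(K, 7D) = C3.

C[0] = C2, C[1] = 81, C[2] = 72, C[3] = C3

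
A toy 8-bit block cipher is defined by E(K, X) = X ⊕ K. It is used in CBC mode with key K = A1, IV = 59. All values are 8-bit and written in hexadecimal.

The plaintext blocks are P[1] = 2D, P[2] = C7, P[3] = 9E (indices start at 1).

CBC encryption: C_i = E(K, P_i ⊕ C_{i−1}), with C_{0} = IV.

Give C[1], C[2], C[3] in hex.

C[1] = D5, C[2] = B3, C[3] = 8C

C[1]: P[1] ⊕ 59 = 74; E(K, 74) = D5.
C[2]: P[2] ⊕ D5 = 12; E(K, 12) = B3.
C[3]: P[3] ⊕ B3 = 2D; E(K, 2D) = 8C.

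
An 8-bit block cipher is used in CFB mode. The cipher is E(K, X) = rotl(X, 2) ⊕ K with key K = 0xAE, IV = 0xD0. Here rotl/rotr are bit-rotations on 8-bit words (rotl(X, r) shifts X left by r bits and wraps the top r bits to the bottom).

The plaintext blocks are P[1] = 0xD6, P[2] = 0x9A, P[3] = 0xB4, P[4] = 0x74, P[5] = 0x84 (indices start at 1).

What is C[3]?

CFB encryption: C_i = P_i ⊕ E(K, C_{i−1}), with C_{0} = IV.
C[1]: E(K, 0xD0) = 0xED; 0xD6 ⊕ 0xED = 0x3B.
C[2]: E(K, 0x3B) = 0x42; 0x9A ⊕ 0x42 = 0xD8.
C[3]: E(K, 0xD8) = 0xCD; 0xB4 ⊕ 0xCD = 0x79.

C[3] = 0x79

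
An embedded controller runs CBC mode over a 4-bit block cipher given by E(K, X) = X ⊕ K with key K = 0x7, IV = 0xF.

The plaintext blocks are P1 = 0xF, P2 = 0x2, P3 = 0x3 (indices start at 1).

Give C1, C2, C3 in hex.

C1 = 0x7, C2 = 0x2, C3 = 0x6

CBC encryption: C_i = E(K, P_i ⊕ C_{i−1}), with C_{0} = IV.
C1: P1 ⊕ 0xF = 0x0; E(K, 0x0) = 0x7.
C2: P2 ⊕ 0x7 = 0x5; E(K, 0x5) = 0x2.
C3: P3 ⊕ 0x2 = 0x1; E(K, 0x1) = 0x6.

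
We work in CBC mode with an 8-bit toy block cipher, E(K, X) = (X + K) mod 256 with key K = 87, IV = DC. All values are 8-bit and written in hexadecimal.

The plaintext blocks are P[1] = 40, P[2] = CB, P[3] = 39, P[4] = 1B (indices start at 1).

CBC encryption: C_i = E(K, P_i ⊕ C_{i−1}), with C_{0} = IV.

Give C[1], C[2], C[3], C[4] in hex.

C[1]: P[1] ⊕ DC = 9C; E(K, 9C) = 23.
C[2]: P[2] ⊕ 23 = E8; E(K, E8) = 6F.
C[3]: P[3] ⊕ 6F = 56; E(K, 56) = DD.
C[4]: P[4] ⊕ DD = C6; E(K, C6) = 4D.

C[1] = 23, C[2] = 6F, C[3] = DD, C[4] = 4D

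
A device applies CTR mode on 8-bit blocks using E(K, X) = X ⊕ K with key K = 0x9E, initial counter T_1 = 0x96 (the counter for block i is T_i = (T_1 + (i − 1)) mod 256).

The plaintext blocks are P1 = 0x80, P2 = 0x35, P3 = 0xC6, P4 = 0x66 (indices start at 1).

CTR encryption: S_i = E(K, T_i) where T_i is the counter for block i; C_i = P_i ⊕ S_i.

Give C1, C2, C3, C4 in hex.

C1: T = 0x96, S = E(K, T) = 0x08; 0x80 ⊕ 0x08 = 0x88.
C2: T = 0x97, S = E(K, T) = 0x09; 0x35 ⊕ 0x09 = 0x3C.
C3: T = 0x98, S = E(K, T) = 0x06; 0xC6 ⊕ 0x06 = 0xC0.
C4: T = 0x99, S = E(K, T) = 0x07; 0x66 ⊕ 0x07 = 0x61.

C1 = 0x88, C2 = 0x3C, C3 = 0xC0, C4 = 0x61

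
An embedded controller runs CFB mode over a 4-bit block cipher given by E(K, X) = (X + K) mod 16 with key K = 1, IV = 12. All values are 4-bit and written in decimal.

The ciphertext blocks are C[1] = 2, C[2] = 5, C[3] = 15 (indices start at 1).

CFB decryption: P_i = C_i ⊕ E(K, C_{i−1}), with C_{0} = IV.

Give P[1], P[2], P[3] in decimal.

P[1] = 15, P[2] = 6, P[3] = 9

P[1]: E(K, 12) = 13; 2 ⊕ 13 = 15.
P[2]: E(K, 2) = 3; 5 ⊕ 3 = 6.
P[3]: E(K, 5) = 6; 15 ⊕ 6 = 9.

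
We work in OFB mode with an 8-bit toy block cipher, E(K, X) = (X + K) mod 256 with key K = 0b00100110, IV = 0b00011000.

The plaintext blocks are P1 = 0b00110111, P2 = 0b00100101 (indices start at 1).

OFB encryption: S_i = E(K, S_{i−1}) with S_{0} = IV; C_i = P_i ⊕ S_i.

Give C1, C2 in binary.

C1 = 0b00001001, C2 = 0b01000001

C1: S = E(K, 0b00011000) = 0b00111110; 0b00110111 ⊕ 0b00111110 = 0b00001001.
C2: S = E(K, 0b00111110) = 0b01100100; 0b00100101 ⊕ 0b01100100 = 0b01000001.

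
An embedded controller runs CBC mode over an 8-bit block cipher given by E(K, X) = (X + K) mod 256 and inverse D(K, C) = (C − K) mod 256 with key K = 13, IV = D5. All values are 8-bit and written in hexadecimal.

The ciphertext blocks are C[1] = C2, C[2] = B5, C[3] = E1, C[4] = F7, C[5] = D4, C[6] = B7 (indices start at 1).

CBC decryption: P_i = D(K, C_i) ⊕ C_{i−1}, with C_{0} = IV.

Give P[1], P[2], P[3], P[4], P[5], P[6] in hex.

P[1] = 7A, P[2] = 60, P[3] = 7B, P[4] = 05, P[5] = 36, P[6] = 70

P[1]: D(K, C2) = AF; AF ⊕ D5 = 7A.
P[2]: D(K, B5) = A2; A2 ⊕ C2 = 60.
P[3]: D(K, E1) = CE; CE ⊕ B5 = 7B.
P[4]: D(K, F7) = E4; E4 ⊕ E1 = 05.
P[5]: D(K, D4) = C1; C1 ⊕ F7 = 36.
P[6]: D(K, B7) = A4; A4 ⊕ D4 = 70.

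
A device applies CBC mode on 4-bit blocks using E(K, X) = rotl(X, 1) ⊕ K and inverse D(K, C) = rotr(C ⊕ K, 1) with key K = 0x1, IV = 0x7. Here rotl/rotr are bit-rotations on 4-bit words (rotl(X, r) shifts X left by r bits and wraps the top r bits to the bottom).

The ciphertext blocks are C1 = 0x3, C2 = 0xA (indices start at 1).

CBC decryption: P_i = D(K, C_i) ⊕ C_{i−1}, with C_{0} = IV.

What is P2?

P2: D(K, 0xA) = 0xD; 0xD ⊕ 0x3 = 0xE.

P2 = 0xE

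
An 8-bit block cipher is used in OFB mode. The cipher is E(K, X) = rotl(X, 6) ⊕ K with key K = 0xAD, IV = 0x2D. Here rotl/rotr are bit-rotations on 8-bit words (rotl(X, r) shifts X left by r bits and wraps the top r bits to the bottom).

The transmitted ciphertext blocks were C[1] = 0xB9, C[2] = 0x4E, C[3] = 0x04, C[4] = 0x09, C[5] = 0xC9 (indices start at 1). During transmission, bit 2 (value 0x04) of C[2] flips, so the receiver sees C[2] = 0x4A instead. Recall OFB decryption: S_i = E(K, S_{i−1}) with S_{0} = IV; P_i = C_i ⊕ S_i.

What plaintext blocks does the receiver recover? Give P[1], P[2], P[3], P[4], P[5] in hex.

Only C[2] changed, to 0x4A. In OFB, a change in C_i flips the same bit in P_i only; the keystream is unaffected. Decrypting the received ciphertext:
P[1]: S = E(K, 0x2D) = 0xE6; 0xB9 ⊕ 0xE6 = 0x5F.
P[2]: S = E(K, 0xE6) = 0x14; 0x4A ⊕ 0x14 = 0x5E.
P[3]: S = E(K, 0x14) = 0xA8; 0x04 ⊕ 0xA8 = 0xAC.
P[4]: S = E(K, 0xA8) = 0x87; 0x09 ⊕ 0x87 = 0x8E.
P[5]: S = E(K, 0x87) = 0x4C; 0xC9 ⊕ 0x4C = 0x85.
Blocks that differ from the original plaintext: P[2].

P[1] = 0x5F, P[2] = 0x5E, P[3] = 0xAC, P[4] = 0x8E, P[5] = 0x85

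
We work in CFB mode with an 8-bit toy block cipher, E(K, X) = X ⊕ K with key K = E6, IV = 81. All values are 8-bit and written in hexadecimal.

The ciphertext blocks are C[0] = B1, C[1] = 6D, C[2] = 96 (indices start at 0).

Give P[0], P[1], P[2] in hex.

CFB decryption: P_i = C_i ⊕ E(K, C_{i−1}), with C_{−1} = IV.
P[0]: E(K, 81) = 67; B1 ⊕ 67 = D6.
P[1]: E(K, B1) = 57; 6D ⊕ 57 = 3A.
P[2]: E(K, 6D) = 8B; 96 ⊕ 8B = 1D.

P[0] = D6, P[1] = 3A, P[2] = 1D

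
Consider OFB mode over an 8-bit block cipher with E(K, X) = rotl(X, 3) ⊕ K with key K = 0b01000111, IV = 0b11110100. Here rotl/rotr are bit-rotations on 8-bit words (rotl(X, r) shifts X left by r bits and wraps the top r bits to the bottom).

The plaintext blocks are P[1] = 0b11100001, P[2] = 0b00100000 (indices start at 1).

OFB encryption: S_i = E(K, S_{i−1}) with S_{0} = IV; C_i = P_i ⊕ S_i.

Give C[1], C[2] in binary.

C[1] = 0b00000001, C[2] = 0b01100000

C[1]: S = E(K, 0b11110100) = 0b11100000; 0b11100001 ⊕ 0b11100000 = 0b00000001.
C[2]: S = E(K, 0b11100000) = 0b01000000; 0b00100000 ⊕ 0b01000000 = 0b01100000.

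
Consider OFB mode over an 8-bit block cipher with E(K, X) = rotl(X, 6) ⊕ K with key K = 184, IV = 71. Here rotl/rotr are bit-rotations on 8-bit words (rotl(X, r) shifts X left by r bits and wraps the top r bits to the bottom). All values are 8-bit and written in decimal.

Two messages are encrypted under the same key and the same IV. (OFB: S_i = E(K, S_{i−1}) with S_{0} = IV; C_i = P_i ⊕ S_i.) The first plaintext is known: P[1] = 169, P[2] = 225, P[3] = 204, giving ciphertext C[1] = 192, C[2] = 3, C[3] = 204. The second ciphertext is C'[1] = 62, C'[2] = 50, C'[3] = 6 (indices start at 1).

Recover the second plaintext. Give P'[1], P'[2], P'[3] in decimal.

In OFB with a reused IV, both messages share the same keystream S_i, so C_i ⊕ C'_i = P_i ⊕ P'_i and thus P'_i = P_i ⊕ C_i ⊕ C'_i.
P'[1]: 169 ⊕ 192 ⊕ 62 = 87.
P'[2]: 225 ⊕ 3 ⊕ 50 = 208.
P'[3]: 204 ⊕ 204 ⊕ 6 = 6.

P'[1] = 87, P'[2] = 208, P'[3] = 6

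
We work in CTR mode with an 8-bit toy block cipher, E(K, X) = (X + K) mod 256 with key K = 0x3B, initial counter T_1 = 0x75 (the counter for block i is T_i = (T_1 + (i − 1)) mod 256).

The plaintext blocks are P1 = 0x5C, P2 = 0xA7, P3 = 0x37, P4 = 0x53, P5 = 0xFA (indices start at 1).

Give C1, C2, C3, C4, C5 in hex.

CTR encryption: S_i = E(K, T_i) where T_i is the counter for block i; C_i = P_i ⊕ S_i.
C1: T = 0x75, S = E(K, T) = 0xB0; 0x5C ⊕ 0xB0 = 0xEC.
C2: T = 0x76, S = E(K, T) = 0xB1; 0xA7 ⊕ 0xB1 = 0x16.
C3: T = 0x77, S = E(K, T) = 0xB2; 0x37 ⊕ 0xB2 = 0x85.
C4: T = 0x78, S = E(K, T) = 0xB3; 0x53 ⊕ 0xB3 = 0xE0.
C5: T = 0x79, S = E(K, T) = 0xB4; 0xFA ⊕ 0xB4 = 0x4E.

C1 = 0xEC, C2 = 0x16, C3 = 0x85, C4 = 0xE0, C5 = 0x4E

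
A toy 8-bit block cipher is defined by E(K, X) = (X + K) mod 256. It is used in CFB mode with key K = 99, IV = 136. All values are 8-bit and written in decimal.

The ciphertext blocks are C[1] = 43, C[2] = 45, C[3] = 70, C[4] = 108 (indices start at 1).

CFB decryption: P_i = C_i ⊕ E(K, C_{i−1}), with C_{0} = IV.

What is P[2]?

P[2]: E(K, 43) = 142; 45 ⊕ 142 = 163.

P[2] = 163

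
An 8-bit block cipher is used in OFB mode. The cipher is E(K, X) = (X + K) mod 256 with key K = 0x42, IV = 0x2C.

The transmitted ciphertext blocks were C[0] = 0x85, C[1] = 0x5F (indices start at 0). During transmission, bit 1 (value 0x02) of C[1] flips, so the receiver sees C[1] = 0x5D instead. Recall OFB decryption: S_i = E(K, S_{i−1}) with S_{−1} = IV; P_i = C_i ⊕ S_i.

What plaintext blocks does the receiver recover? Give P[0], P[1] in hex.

Only C[1] changed, to 0x5D. In OFB, a change in C_i flips the same bit in P_i only; the keystream is unaffected. Decrypting the received ciphertext:
P[0]: S = E(K, 0x2C) = 0x6E; 0x85 ⊕ 0x6E = 0xEB.
P[1]: S = E(K, 0x6E) = 0xB0; 0x5D ⊕ 0xB0 = 0xED.
Blocks that differ from the original plaintext: P[1].

P[0] = 0xEB, P[1] = 0xED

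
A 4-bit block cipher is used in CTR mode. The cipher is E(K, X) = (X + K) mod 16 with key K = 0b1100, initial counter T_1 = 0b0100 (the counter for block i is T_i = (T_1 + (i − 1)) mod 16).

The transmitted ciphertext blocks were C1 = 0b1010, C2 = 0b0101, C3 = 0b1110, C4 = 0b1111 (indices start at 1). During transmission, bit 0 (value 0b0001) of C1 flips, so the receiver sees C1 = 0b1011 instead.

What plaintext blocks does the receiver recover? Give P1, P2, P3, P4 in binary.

CTR decryption: S_i = E(K, T_i) where T_i is the counter for block i; P_i = C_i ⊕ S_i.
Only C1 changed, to 0b1011. In CTR, a change in C_i flips the same bit in P_i only; the keystream is unaffected. Decrypting the received ciphertext:
P1: T = 0b0100, S = E(K, T) = 0b0000; 0b1011 ⊕ 0b0000 = 0b1011.
P2: T = 0b0101, S = E(K, T) = 0b0001; 0b0101 ⊕ 0b0001 = 0b0100.
P3: T = 0b0110, S = E(K, T) = 0b0010; 0b1110 ⊕ 0b0010 = 0b1100.
P4: T = 0b0111, S = E(K, T) = 0b0011; 0b1111 ⊕ 0b0011 = 0b1100.
Blocks that differ from the original plaintext: P1.

P1 = 0b1011, P2 = 0b0100, P3 = 0b1100, P4 = 0b1100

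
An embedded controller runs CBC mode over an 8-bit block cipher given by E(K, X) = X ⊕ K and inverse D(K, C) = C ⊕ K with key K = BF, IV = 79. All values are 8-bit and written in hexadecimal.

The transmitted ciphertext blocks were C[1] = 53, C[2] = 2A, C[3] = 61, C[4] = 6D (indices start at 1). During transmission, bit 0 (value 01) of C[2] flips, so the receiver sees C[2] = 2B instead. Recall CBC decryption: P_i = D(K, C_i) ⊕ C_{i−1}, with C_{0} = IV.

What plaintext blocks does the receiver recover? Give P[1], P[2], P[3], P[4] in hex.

P[1] = 95, P[2] = C7, P[3] = F5, P[4] = B3

Only C[2] changed, to 2B. In CBC, a change in C_i garbles P_i and flips the same bit in P_{i+1}. Decrypting the received ciphertext:
P[1]: D(K, 53) = EC; EC ⊕ 79 = 95.
P[2]: D(K, 2B) = 94; 94 ⊕ 53 = C7.
P[3]: D(K, 61) = DE; DE ⊕ 2B = F5.
P[4]: D(K, 6D) = D2; D2 ⊕ 61 = B3.
Blocks that differ from the original plaintext: P[2], P[3].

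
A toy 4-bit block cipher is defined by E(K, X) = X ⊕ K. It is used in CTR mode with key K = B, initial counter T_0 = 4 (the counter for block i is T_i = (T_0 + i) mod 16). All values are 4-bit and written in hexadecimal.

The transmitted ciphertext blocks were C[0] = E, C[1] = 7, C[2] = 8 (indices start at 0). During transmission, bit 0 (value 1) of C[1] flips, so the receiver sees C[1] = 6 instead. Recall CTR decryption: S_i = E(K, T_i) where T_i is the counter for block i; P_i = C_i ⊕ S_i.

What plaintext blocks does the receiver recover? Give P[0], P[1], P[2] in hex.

Only C[1] changed, to 6. In CTR, a change in C_i flips the same bit in P_i only; the keystream is unaffected. Decrypting the received ciphertext:
P[0]: T = 4, S = E(K, T) = F; E ⊕ F = 1.
P[1]: T = 5, S = E(K, T) = E; 6 ⊕ E = 8.
P[2]: T = 6, S = E(K, T) = D; 8 ⊕ D = 5.
Blocks that differ from the original plaintext: P[1].

P[0] = 1, P[1] = 8, P[2] = 5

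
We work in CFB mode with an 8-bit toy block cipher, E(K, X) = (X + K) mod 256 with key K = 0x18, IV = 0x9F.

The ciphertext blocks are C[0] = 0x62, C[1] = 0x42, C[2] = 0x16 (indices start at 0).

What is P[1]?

CFB decryption: P_i = C_i ⊕ E(K, C_{i−1}), with C_{−1} = IV.
P[1]: E(K, 0x62) = 0x7A; 0x42 ⊕ 0x7A = 0x38.

P[1] = 0x38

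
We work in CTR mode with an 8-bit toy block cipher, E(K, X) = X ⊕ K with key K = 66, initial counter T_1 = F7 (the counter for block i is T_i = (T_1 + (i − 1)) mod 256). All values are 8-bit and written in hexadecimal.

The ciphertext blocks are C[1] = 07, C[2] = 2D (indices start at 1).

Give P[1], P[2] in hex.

P[1] = 96, P[2] = B3

CTR decryption: S_i = E(K, T_i) where T_i is the counter for block i; P_i = C_i ⊕ S_i.
P[1]: T = F7, S = E(K, T) = 91; 07 ⊕ 91 = 96.
P[2]: T = F8, S = E(K, T) = 9E; 2D ⊕ 9E = B3.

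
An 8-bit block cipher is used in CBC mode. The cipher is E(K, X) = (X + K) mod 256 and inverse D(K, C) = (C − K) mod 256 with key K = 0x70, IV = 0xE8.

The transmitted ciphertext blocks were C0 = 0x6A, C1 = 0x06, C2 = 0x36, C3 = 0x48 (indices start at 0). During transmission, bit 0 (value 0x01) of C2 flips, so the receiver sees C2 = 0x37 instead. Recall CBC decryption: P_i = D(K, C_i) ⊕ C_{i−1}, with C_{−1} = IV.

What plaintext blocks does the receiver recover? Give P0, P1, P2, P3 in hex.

Only C2 changed, to 0x37. In CBC, a change in C_i garbles P_i and flips the same bit in P_{i+1}. Decrypting the received ciphertext:
P0: D(K, 0x6A) = 0xFA; 0xFA ⊕ 0xE8 = 0x12.
P1: D(K, 0x06) = 0x96; 0x96 ⊕ 0x6A = 0xFC.
P2: D(K, 0x37) = 0xC7; 0xC7 ⊕ 0x06 = 0xC1.
P3: D(K, 0x48) = 0xD8; 0xD8 ⊕ 0x37 = 0xEF.
Blocks that differ from the original plaintext: P2, P3.

P0 = 0x12, P1 = 0xFC, P2 = 0xC1, P3 = 0xEF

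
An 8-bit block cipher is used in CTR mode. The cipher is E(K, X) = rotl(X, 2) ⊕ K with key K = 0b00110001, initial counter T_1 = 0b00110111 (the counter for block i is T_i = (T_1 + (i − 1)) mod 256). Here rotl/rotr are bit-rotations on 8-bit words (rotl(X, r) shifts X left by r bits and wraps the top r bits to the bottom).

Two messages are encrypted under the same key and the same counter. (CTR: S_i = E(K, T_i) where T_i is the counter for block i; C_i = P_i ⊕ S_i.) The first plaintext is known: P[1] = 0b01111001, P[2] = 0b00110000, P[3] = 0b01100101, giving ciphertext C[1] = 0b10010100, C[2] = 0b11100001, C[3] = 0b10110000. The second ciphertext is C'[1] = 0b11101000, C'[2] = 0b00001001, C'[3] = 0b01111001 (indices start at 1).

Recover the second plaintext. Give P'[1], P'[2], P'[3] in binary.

P'[1] = 0b00000101, P'[2] = 0b11011000, P'[3] = 0b10101100

In CTR with a reused counter, both messages share the same keystream S_i, so C_i ⊕ C'_i = P_i ⊕ P'_i and thus P'_i = P_i ⊕ C_i ⊕ C'_i.
P'[1]: 0b01111001 ⊕ 0b10010100 ⊕ 0b11101000 = 0b00000101.
P'[2]: 0b00110000 ⊕ 0b11100001 ⊕ 0b00001001 = 0b11011000.
P'[3]: 0b01100101 ⊕ 0b10110000 ⊕ 0b01111001 = 0b10101100.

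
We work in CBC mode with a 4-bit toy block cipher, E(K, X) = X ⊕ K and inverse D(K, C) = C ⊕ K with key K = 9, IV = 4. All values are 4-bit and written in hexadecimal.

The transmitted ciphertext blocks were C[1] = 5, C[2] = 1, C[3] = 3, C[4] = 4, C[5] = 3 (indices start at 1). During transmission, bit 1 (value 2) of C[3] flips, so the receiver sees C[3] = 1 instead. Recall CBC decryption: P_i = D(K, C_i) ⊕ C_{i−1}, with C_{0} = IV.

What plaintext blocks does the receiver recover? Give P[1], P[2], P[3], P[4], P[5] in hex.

Only C[3] changed, to 1. In CBC, a change in C_i garbles P_i and flips the same bit in P_{i+1}. Decrypting the received ciphertext:
P[1]: D(K, 5) = C; C ⊕ 4 = 8.
P[2]: D(K, 1) = 8; 8 ⊕ 5 = D.
P[3]: D(K, 1) = 8; 8 ⊕ 1 = 9.
P[4]: D(K, 4) = D; D ⊕ 1 = C.
P[5]: D(K, 3) = A; A ⊕ 4 = E.
Blocks that differ from the original plaintext: P[3], P[4].

P[1] = 8, P[2] = D, P[3] = 9, P[4] = C, P[5] = E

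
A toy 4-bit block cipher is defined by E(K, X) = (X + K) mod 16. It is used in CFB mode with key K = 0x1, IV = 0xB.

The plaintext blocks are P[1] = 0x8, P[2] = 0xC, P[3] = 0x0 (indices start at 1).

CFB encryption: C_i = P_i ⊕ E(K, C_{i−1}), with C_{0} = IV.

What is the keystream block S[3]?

0xA

C[1]: E(K, 0xB) = 0xC; 0x8 ⊕ 0xC = 0x4.
C[2]: E(K, 0x4) = 0x5; 0xC ⊕ 0x5 = 0x9.
C[3]: E(K, 0x9) = 0xA; 0x0 ⊕ 0xA = 0xA.
So S[3] = 0xA.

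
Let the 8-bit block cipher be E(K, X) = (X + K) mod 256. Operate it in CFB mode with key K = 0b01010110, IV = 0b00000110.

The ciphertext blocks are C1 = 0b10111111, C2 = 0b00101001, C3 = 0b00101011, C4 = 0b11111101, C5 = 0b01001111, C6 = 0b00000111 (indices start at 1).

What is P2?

P2 = 0b00111100

CFB decryption: P_i = C_i ⊕ E(K, C_{i−1}), with C_{0} = IV.
P2: E(K, 0b10111111) = 0b00010101; 0b00101001 ⊕ 0b00010101 = 0b00111100.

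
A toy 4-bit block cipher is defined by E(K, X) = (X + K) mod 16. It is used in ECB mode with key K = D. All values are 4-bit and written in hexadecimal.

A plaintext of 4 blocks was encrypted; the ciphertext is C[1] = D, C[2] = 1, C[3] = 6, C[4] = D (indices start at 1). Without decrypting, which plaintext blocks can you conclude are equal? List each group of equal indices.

ECB encrypts each block independently with the same key, so equal ciphertext blocks imply equal plaintext blocks.
C[1] = C[4] = D, so P[1] = P[4].

P[1] = P[4]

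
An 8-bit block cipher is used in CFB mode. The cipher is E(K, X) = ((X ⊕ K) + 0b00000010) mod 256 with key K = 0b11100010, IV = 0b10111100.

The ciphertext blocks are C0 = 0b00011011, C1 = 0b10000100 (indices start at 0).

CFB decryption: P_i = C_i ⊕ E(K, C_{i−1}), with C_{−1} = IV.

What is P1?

P1 = 0b01111111

P1: E(K, 0b00011011) = 0b11111011; 0b10000100 ⊕ 0b11111011 = 0b01111111.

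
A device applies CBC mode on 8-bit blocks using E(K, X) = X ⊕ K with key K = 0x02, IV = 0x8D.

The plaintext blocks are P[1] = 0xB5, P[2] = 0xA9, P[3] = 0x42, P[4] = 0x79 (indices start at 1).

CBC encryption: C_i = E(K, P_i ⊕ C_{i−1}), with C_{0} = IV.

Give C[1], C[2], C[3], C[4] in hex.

C[1]: P[1] ⊕ 0x8D = 0x38; E(K, 0x38) = 0x3A.
C[2]: P[2] ⊕ 0x3A = 0x93; E(K, 0x93) = 0x91.
C[3]: P[3] ⊕ 0x91 = 0xD3; E(K, 0xD3) = 0xD1.
C[4]: P[4] ⊕ 0xD1 = 0xA8; E(K, 0xA8) = 0xAA.

C[1] = 0x3A, C[2] = 0x91, C[3] = 0xD1, C[4] = 0xAA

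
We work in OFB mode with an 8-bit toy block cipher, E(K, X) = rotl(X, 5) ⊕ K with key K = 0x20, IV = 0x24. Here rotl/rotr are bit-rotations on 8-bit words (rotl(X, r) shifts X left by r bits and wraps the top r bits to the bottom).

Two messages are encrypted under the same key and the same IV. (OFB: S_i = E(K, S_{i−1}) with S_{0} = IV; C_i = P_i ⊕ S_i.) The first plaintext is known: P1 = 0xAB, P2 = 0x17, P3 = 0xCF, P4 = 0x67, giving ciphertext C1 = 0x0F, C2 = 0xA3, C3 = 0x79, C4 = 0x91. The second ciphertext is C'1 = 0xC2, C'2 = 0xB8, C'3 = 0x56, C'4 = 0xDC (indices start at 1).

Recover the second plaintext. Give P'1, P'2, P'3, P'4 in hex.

In OFB with a reused IV, both messages share the same keystream S_i, so C_i ⊕ C'_i = P_i ⊕ P'_i and thus P'_i = P_i ⊕ C_i ⊕ C'_i.
P'1: 0xAB ⊕ 0x0F ⊕ 0xC2 = 0x66.
P'2: 0x17 ⊕ 0xA3 ⊕ 0xB8 = 0x0C.
P'3: 0xCF ⊕ 0x79 ⊕ 0x56 = 0xE0.
P'4: 0x67 ⊕ 0x91 ⊕ 0xDC = 0x2A.

P'1 = 0x66, P'2 = 0x0C, P'3 = 0xE0, P'4 = 0x2A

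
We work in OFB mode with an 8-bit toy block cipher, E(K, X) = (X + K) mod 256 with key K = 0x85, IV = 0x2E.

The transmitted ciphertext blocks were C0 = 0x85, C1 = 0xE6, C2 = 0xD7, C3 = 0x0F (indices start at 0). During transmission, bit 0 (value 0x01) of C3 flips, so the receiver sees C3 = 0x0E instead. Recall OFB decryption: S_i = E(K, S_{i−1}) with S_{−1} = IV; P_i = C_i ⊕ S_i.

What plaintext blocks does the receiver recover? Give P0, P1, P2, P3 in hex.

Only C3 changed, to 0x0E. In OFB, a change in C_i flips the same bit in P_i only; the keystream is unaffected. Decrypting the received ciphertext:
P0: S = E(K, 0x2E) = 0xB3; 0x85 ⊕ 0xB3 = 0x36.
P1: S = E(K, 0xB3) = 0x38; 0xE6 ⊕ 0x38 = 0xDE.
P2: S = E(K, 0x38) = 0xBD; 0xD7 ⊕ 0xBD = 0x6A.
P3: S = E(K, 0xBD) = 0x42; 0x0E ⊕ 0x42 = 0x4C.
Blocks that differ from the original plaintext: P3.

P0 = 0x36, P1 = 0xDE, P2 = 0x6A, P3 = 0x4C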